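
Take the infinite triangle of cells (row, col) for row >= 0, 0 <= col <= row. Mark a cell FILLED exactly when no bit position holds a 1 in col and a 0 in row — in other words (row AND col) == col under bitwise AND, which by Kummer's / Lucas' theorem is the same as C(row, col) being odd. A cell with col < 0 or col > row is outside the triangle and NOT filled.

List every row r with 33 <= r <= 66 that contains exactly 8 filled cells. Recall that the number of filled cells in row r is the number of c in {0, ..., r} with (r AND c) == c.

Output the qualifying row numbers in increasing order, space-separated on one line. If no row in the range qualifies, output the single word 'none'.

Answer: 35 37 38 41 42 44 49 50 52 56

Derivation:
Row r has 2^popcount(r) filled cells, so we need popcount(r) = log2(8) = 3.
Scan r = 33..66 and keep those with exactly 3 one-bits:
r=33=100001 popcount=2 -> skip
r=34=100010 popcount=2 -> skip
r=35=100011 popcount=3 -> KEEP
r=36=100100 popcount=2 -> skip
r=37=100101 popcount=3 -> KEEP
r=38=100110 popcount=3 -> KEEP
r=39=100111 popcount=4 -> skip
r=40=101000 popcount=2 -> skip
r=41=101001 popcount=3 -> KEEP
r=42=101010 popcount=3 -> KEEP
r=43=101011 popcount=4 -> skip
r=44=101100 popcount=3 -> KEEP
r=45=101101 popcount=4 -> skip
r=46=101110 popcount=4 -> skip
r=47=101111 popcount=5 -> skip
r=48=110000 popcount=2 -> skip
r=49=110001 popcount=3 -> KEEP
r=50=110010 popcount=3 -> KEEP
r=51=110011 popcount=4 -> skip
r=52=110100 popcount=3 -> KEEP
r=53=110101 popcount=4 -> skip
r=54=110110 popcount=4 -> skip
r=55=110111 popcount=5 -> skip
r=56=111000 popcount=3 -> KEEP
r=57=111001 popcount=4 -> skip
r=58=111010 popcount=4 -> skip
r=59=111011 popcount=5 -> skip
r=60=111100 popcount=4 -> skip
r=61=111101 popcount=5 -> skip
r=62=111110 popcount=5 -> skip
r=63=111111 popcount=6 -> skip
r=64=1000000 popcount=1 -> skip
r=65=1000001 popcount=2 -> skip
r=66=1000010 popcount=2 -> skip
Kept rows: 35 37 38 41 42 44 49 50 52 56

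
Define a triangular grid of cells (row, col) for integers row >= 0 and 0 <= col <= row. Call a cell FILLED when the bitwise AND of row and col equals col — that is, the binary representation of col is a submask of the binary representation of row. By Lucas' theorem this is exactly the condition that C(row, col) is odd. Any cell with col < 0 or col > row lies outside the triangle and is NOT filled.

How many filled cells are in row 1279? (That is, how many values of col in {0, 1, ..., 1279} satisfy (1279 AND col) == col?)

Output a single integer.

1279 in binary = 10011111111
popcount(1279) = number of 1-bits in 10011111111 = 9
A col c satisfies (1279 AND c) == c iff every set bit of c is also set in 1279; each of the 9 set bits of 1279 can independently be on or off in c.
count = 2^9 = 512

Answer: 512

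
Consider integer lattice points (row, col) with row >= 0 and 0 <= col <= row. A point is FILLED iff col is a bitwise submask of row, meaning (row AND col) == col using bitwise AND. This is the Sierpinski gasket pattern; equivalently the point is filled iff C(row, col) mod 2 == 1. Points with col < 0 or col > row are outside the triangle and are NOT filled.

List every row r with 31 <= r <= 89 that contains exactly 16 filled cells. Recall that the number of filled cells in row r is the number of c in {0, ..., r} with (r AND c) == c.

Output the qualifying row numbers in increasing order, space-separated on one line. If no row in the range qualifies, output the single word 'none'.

Row r has 2^popcount(r) filled cells, so we need popcount(r) = log2(16) = 4.
Scan r = 31..89 and keep those with exactly 4 one-bits:
r=31=11111 popcount=5 -> skip
r=32=100000 popcount=1 -> skip
r=33=100001 popcount=2 -> skip
r=34=100010 popcount=2 -> skip
r=35=100011 popcount=3 -> skip
r=36=100100 popcount=2 -> skip
r=37=100101 popcount=3 -> skip
r=38=100110 popcount=3 -> skip
r=39=100111 popcount=4 -> KEEP
r=40=101000 popcount=2 -> skip
r=41=101001 popcount=3 -> skip
r=42=101010 popcount=3 -> skip
r=43=101011 popcount=4 -> KEEP
r=44=101100 popcount=3 -> skip
r=45=101101 popcount=4 -> KEEP
r=46=101110 popcount=4 -> KEEP
r=47=101111 popcount=5 -> skip
r=48=110000 popcount=2 -> skip
r=49=110001 popcount=3 -> skip
r=50=110010 popcount=3 -> skip
r=51=110011 popcount=4 -> KEEP
r=52=110100 popcount=3 -> skip
r=53=110101 popcount=4 -> KEEP
r=54=110110 popcount=4 -> KEEP
r=55=110111 popcount=5 -> skip
r=56=111000 popcount=3 -> skip
r=57=111001 popcount=4 -> KEEP
r=58=111010 popcount=4 -> KEEP
r=59=111011 popcount=5 -> skip
r=60=111100 popcount=4 -> KEEP
r=61=111101 popcount=5 -> skip
r=62=111110 popcount=5 -> skip
r=63=111111 popcount=6 -> skip
r=64=1000000 popcount=1 -> skip
r=65=1000001 popcount=2 -> skip
r=66=1000010 popcount=2 -> skip
r=67=1000011 popcount=3 -> skip
r=68=1000100 popcount=2 -> skip
r=69=1000101 popcount=3 -> skip
r=70=1000110 popcount=3 -> skip
r=71=1000111 popcount=4 -> KEEP
r=72=1001000 popcount=2 -> skip
r=73=1001001 popcount=3 -> skip
r=74=1001010 popcount=3 -> skip
r=75=1001011 popcount=4 -> KEEP
r=76=1001100 popcount=3 -> skip
r=77=1001101 popcount=4 -> KEEP
r=78=1001110 popcount=4 -> KEEP
r=79=1001111 popcount=5 -> skip
r=80=1010000 popcount=2 -> skip
r=81=1010001 popcount=3 -> skip
r=82=1010010 popcount=3 -> skip
r=83=1010011 popcount=4 -> KEEP
r=84=1010100 popcount=3 -> skip
r=85=1010101 popcount=4 -> KEEP
r=86=1010110 popcount=4 -> KEEP
r=87=1010111 popcount=5 -> skip
r=88=1011000 popcount=3 -> skip
r=89=1011001 popcount=4 -> KEEP
Kept rows: 39 43 45 46 51 53 54 57 58 60 71 75 77 78 83 85 86 89

Answer: 39 43 45 46 51 53 54 57 58 60 71 75 77 78 83 85 86 89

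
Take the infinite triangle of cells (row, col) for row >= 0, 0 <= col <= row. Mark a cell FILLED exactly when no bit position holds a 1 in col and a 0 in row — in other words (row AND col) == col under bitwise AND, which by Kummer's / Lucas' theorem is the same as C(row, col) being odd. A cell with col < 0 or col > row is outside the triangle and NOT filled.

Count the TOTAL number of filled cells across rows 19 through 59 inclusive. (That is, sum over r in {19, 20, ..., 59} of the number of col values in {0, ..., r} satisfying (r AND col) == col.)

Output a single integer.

r19=10011 pc3: +8 =8
r20=10100 pc2: +4 =12
r21=10101 pc3: +8 =20
r22=10110 pc3: +8 =28
r23=10111 pc4: +16 =44
r24=11000 pc2: +4 =48
r25=11001 pc3: +8 =56
r26=11010 pc3: +8 =64
r27=11011 pc4: +16 =80
r28=11100 pc3: +8 =88
r29=11101 pc4: +16 =104
r30=11110 pc4: +16 =120
r31=11111 pc5: +32 =152
r32=100000 pc1: +2 =154
r33=100001 pc2: +4 =158
r34=100010 pc2: +4 =162
r35=100011 pc3: +8 =170
r36=100100 pc2: +4 =174
r37=100101 pc3: +8 =182
r38=100110 pc3: +8 =190
r39=100111 pc4: +16 =206
r40=101000 pc2: +4 =210
r41=101001 pc3: +8 =218
r42=101010 pc3: +8 =226
r43=101011 pc4: +16 =242
r44=101100 pc3: +8 =250
r45=101101 pc4: +16 =266
r46=101110 pc4: +16 =282
r47=101111 pc5: +32 =314
r48=110000 pc2: +4 =318
r49=110001 pc3: +8 =326
r50=110010 pc3: +8 =334
r51=110011 pc4: +16 =350
r52=110100 pc3: +8 =358
r53=110101 pc4: +16 =374
r54=110110 pc4: +16 =390
r55=110111 pc5: +32 =422
r56=111000 pc3: +8 =430
r57=111001 pc4: +16 =446
r58=111010 pc4: +16 =462
r59=111011 pc5: +32 =494

Answer: 494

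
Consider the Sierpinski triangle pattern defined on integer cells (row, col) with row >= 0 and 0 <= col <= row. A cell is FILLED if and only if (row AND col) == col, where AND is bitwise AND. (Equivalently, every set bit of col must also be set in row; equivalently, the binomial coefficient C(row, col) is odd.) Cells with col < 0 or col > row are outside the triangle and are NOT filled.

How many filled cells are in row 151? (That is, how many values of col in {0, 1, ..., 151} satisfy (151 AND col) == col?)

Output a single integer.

151 in binary = 10010111
popcount(151) = number of 1-bits in 10010111 = 5
A col c satisfies (151 AND c) == c iff every set bit of c is also set in 151; each of the 5 set bits of 151 can independently be on or off in c.
count = 2^5 = 32

Answer: 32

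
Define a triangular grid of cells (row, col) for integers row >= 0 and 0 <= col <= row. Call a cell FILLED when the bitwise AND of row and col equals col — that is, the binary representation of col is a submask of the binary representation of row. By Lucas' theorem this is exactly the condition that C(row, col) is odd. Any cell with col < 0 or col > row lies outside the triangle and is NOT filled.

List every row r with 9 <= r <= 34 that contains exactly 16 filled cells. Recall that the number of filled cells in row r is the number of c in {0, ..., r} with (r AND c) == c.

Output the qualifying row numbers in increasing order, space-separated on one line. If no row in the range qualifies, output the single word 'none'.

Answer: 15 23 27 29 30

Derivation:
Row r has 2^popcount(r) filled cells, so we need popcount(r) = log2(16) = 4.
Scan r = 9..34 and keep those with exactly 4 one-bits:
r=9=1001 popcount=2 -> skip
r=10=1010 popcount=2 -> skip
r=11=1011 popcount=3 -> skip
r=12=1100 popcount=2 -> skip
r=13=1101 popcount=3 -> skip
r=14=1110 popcount=3 -> skip
r=15=1111 popcount=4 -> KEEP
r=16=10000 popcount=1 -> skip
r=17=10001 popcount=2 -> skip
r=18=10010 popcount=2 -> skip
r=19=10011 popcount=3 -> skip
r=20=10100 popcount=2 -> skip
r=21=10101 popcount=3 -> skip
r=22=10110 popcount=3 -> skip
r=23=10111 popcount=4 -> KEEP
r=24=11000 popcount=2 -> skip
r=25=11001 popcount=3 -> skip
r=26=11010 popcount=3 -> skip
r=27=11011 popcount=4 -> KEEP
r=28=11100 popcount=3 -> skip
r=29=11101 popcount=4 -> KEEP
r=30=11110 popcount=4 -> KEEP
r=31=11111 popcount=5 -> skip
r=32=100000 popcount=1 -> skip
r=33=100001 popcount=2 -> skip
r=34=100010 popcount=2 -> skip
Kept rows: 15 23 27 29 30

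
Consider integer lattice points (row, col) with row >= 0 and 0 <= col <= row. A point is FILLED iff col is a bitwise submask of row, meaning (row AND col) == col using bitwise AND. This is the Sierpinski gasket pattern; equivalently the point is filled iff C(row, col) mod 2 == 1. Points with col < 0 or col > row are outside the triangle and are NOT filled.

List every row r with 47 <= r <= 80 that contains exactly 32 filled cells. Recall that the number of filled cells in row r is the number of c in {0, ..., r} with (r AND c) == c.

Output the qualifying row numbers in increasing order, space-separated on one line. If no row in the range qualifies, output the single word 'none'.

Row r has 2^popcount(r) filled cells, so we need popcount(r) = log2(32) = 5.
Scan r = 47..80 and keep those with exactly 5 one-bits:
r=47=101111 popcount=5 -> KEEP
r=48=110000 popcount=2 -> skip
r=49=110001 popcount=3 -> skip
r=50=110010 popcount=3 -> skip
r=51=110011 popcount=4 -> skip
r=52=110100 popcount=3 -> skip
r=53=110101 popcount=4 -> skip
r=54=110110 popcount=4 -> skip
r=55=110111 popcount=5 -> KEEP
r=56=111000 popcount=3 -> skip
r=57=111001 popcount=4 -> skip
r=58=111010 popcount=4 -> skip
r=59=111011 popcount=5 -> KEEP
r=60=111100 popcount=4 -> skip
r=61=111101 popcount=5 -> KEEP
r=62=111110 popcount=5 -> KEEP
r=63=111111 popcount=6 -> skip
r=64=1000000 popcount=1 -> skip
r=65=1000001 popcount=2 -> skip
r=66=1000010 popcount=2 -> skip
r=67=1000011 popcount=3 -> skip
r=68=1000100 popcount=2 -> skip
r=69=1000101 popcount=3 -> skip
r=70=1000110 popcount=3 -> skip
r=71=1000111 popcount=4 -> skip
r=72=1001000 popcount=2 -> skip
r=73=1001001 popcount=3 -> skip
r=74=1001010 popcount=3 -> skip
r=75=1001011 popcount=4 -> skip
r=76=1001100 popcount=3 -> skip
r=77=1001101 popcount=4 -> skip
r=78=1001110 popcount=4 -> skip
r=79=1001111 popcount=5 -> KEEP
r=80=1010000 popcount=2 -> skip
Kept rows: 47 55 59 61 62 79

Answer: 47 55 59 61 62 79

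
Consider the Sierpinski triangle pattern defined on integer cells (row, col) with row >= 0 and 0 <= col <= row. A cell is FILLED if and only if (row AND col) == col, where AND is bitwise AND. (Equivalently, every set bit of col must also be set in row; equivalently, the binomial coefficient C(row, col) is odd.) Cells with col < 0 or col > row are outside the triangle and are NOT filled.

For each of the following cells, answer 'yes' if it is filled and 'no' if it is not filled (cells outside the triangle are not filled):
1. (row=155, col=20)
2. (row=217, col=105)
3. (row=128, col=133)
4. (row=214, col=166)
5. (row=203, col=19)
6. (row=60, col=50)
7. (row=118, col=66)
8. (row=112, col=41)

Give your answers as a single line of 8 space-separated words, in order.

(155,20): row=0b10011011, col=0b10100, row AND col = 0b10000 = 16; 16 != 20 -> empty
(217,105): row=0b11011001, col=0b1101001, row AND col = 0b1001001 = 73; 73 != 105 -> empty
(128,133): col outside [0, 128] -> not filled
(214,166): row=0b11010110, col=0b10100110, row AND col = 0b10000110 = 134; 134 != 166 -> empty
(203,19): row=0b11001011, col=0b10011, row AND col = 0b11 = 3; 3 != 19 -> empty
(60,50): row=0b111100, col=0b110010, row AND col = 0b110000 = 48; 48 != 50 -> empty
(118,66): row=0b1110110, col=0b1000010, row AND col = 0b1000010 = 66; 66 == 66 -> filled
(112,41): row=0b1110000, col=0b101001, row AND col = 0b100000 = 32; 32 != 41 -> empty

Answer: no no no no no no yes no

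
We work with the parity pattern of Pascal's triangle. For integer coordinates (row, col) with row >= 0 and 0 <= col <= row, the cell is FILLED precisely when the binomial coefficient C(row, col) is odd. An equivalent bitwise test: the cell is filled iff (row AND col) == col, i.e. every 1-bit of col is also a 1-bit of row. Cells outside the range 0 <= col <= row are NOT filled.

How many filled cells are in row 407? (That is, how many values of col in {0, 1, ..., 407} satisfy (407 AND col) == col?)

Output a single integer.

Answer: 64

Derivation:
407 in binary = 110010111
popcount(407) = number of 1-bits in 110010111 = 6
A col c satisfies (407 AND c) == c iff every set bit of c is also set in 407; each of the 6 set bits of 407 can independently be on or off in c.
count = 2^6 = 64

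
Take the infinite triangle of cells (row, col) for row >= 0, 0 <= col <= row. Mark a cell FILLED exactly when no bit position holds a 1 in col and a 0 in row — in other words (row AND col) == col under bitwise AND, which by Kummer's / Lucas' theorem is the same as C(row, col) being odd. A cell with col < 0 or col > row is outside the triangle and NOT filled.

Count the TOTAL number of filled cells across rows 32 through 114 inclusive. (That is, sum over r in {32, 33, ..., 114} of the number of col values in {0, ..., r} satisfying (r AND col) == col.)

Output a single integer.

r32=100000 pc1: +2 =2
r33=100001 pc2: +4 =6
r34=100010 pc2: +4 =10
r35=100011 pc3: +8 =18
r36=100100 pc2: +4 =22
r37=100101 pc3: +8 =30
r38=100110 pc3: +8 =38
r39=100111 pc4: +16 =54
r40=101000 pc2: +4 =58
r41=101001 pc3: +8 =66
r42=101010 pc3: +8 =74
r43=101011 pc4: +16 =90
r44=101100 pc3: +8 =98
r45=101101 pc4: +16 =114
r46=101110 pc4: +16 =130
r47=101111 pc5: +32 =162
r48=110000 pc2: +4 =166
r49=110001 pc3: +8 =174
r50=110010 pc3: +8 =182
r51=110011 pc4: +16 =198
r52=110100 pc3: +8 =206
r53=110101 pc4: +16 =222
r54=110110 pc4: +16 =238
r55=110111 pc5: +32 =270
r56=111000 pc3: +8 =278
r57=111001 pc4: +16 =294
r58=111010 pc4: +16 =310
r59=111011 pc5: +32 =342
r60=111100 pc4: +16 =358
r61=111101 pc5: +32 =390
r62=111110 pc5: +32 =422
r63=111111 pc6: +64 =486
r64=1000000 pc1: +2 =488
r65=1000001 pc2: +4 =492
r66=1000010 pc2: +4 =496
r67=1000011 pc3: +8 =504
r68=1000100 pc2: +4 =508
r69=1000101 pc3: +8 =516
r70=1000110 pc3: +8 =524
r71=1000111 pc4: +16 =540
r72=1001000 pc2: +4 =544
r73=1001001 pc3: +8 =552
r74=1001010 pc3: +8 =560
r75=1001011 pc4: +16 =576
r76=1001100 pc3: +8 =584
r77=1001101 pc4: +16 =600
r78=1001110 pc4: +16 =616
r79=1001111 pc5: +32 =648
r80=1010000 pc2: +4 =652
r81=1010001 pc3: +8 =660
r82=1010010 pc3: +8 =668
r83=1010011 pc4: +16 =684
r84=1010100 pc3: +8 =692
r85=1010101 pc4: +16 =708
r86=1010110 pc4: +16 =724
r87=1010111 pc5: +32 =756
r88=1011000 pc3: +8 =764
r89=1011001 pc4: +16 =780
r90=1011010 pc4: +16 =796
r91=1011011 pc5: +32 =828
r92=1011100 pc4: +16 =844
r93=1011101 pc5: +32 =876
r94=1011110 pc5: +32 =908
r95=1011111 pc6: +64 =972
r96=1100000 pc2: +4 =976
r97=1100001 pc3: +8 =984
r98=1100010 pc3: +8 =992
r99=1100011 pc4: +16 =1008
r100=1100100 pc3: +8 =1016
r101=1100101 pc4: +16 =1032
r102=1100110 pc4: +16 =1048
r103=1100111 pc5: +32 =1080
r104=1101000 pc3: +8 =1088
r105=1101001 pc4: +16 =1104
r106=1101010 pc4: +16 =1120
r107=1101011 pc5: +32 =1152
r108=1101100 pc4: +16 =1168
r109=1101101 pc5: +32 =1200
r110=1101110 pc5: +32 =1232
r111=1101111 pc6: +64 =1296
r112=1110000 pc3: +8 =1304
r113=1110001 pc4: +16 =1320
r114=1110010 pc4: +16 =1336

Answer: 1336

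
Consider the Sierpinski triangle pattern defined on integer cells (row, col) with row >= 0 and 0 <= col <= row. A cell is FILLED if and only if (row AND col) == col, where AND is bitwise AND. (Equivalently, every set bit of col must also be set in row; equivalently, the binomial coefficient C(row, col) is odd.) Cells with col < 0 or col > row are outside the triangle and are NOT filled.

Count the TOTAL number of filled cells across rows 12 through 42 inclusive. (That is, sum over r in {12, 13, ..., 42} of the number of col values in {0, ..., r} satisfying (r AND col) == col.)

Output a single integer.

Answer: 272

Derivation:
r12=1100 pc2: +4 =4
r13=1101 pc3: +8 =12
r14=1110 pc3: +8 =20
r15=1111 pc4: +16 =36
r16=10000 pc1: +2 =38
r17=10001 pc2: +4 =42
r18=10010 pc2: +4 =46
r19=10011 pc3: +8 =54
r20=10100 pc2: +4 =58
r21=10101 pc3: +8 =66
r22=10110 pc3: +8 =74
r23=10111 pc4: +16 =90
r24=11000 pc2: +4 =94
r25=11001 pc3: +8 =102
r26=11010 pc3: +8 =110
r27=11011 pc4: +16 =126
r28=11100 pc3: +8 =134
r29=11101 pc4: +16 =150
r30=11110 pc4: +16 =166
r31=11111 pc5: +32 =198
r32=100000 pc1: +2 =200
r33=100001 pc2: +4 =204
r34=100010 pc2: +4 =208
r35=100011 pc3: +8 =216
r36=100100 pc2: +4 =220
r37=100101 pc3: +8 =228
r38=100110 pc3: +8 =236
r39=100111 pc4: +16 =252
r40=101000 pc2: +4 =256
r41=101001 pc3: +8 =264
r42=101010 pc3: +8 =272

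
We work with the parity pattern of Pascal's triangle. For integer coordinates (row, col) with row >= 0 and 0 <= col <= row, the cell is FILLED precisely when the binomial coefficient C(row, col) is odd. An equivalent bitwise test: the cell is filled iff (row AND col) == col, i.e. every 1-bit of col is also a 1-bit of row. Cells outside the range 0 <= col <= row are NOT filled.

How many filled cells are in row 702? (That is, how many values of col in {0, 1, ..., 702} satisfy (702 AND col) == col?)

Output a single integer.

Answer: 128

Derivation:
702 in binary = 1010111110
popcount(702) = number of 1-bits in 1010111110 = 7
A col c satisfies (702 AND c) == c iff every set bit of c is also set in 702; each of the 7 set bits of 702 can independently be on or off in c.
count = 2^7 = 128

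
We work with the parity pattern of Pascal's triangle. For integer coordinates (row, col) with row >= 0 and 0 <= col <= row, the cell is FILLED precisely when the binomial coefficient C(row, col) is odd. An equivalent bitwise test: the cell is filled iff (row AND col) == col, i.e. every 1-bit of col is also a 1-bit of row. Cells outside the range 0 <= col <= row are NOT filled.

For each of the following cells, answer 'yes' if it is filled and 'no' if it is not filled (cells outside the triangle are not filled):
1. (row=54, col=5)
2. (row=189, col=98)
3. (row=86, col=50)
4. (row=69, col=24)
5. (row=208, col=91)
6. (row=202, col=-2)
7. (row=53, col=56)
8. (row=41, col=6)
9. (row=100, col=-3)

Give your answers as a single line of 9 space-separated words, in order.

(54,5): row=0b110110, col=0b101, row AND col = 0b100 = 4; 4 != 5 -> empty
(189,98): row=0b10111101, col=0b1100010, row AND col = 0b100000 = 32; 32 != 98 -> empty
(86,50): row=0b1010110, col=0b110010, row AND col = 0b10010 = 18; 18 != 50 -> empty
(69,24): row=0b1000101, col=0b11000, row AND col = 0b0 = 0; 0 != 24 -> empty
(208,91): row=0b11010000, col=0b1011011, row AND col = 0b1010000 = 80; 80 != 91 -> empty
(202,-2): col outside [0, 202] -> not filled
(53,56): col outside [0, 53] -> not filled
(41,6): row=0b101001, col=0b110, row AND col = 0b0 = 0; 0 != 6 -> empty
(100,-3): col outside [0, 100] -> not filled

Answer: no no no no no no no no no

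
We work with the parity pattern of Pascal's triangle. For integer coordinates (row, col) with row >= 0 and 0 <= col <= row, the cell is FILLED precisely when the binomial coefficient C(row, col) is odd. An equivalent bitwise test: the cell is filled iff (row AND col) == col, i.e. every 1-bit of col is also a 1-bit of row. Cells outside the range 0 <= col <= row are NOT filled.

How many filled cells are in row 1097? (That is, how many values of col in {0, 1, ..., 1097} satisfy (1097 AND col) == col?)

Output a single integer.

1097 in binary = 10001001001
popcount(1097) = number of 1-bits in 10001001001 = 4
A col c satisfies (1097 AND c) == c iff every set bit of c is also set in 1097; each of the 4 set bits of 1097 can independently be on or off in c.
count = 2^4 = 16

Answer: 16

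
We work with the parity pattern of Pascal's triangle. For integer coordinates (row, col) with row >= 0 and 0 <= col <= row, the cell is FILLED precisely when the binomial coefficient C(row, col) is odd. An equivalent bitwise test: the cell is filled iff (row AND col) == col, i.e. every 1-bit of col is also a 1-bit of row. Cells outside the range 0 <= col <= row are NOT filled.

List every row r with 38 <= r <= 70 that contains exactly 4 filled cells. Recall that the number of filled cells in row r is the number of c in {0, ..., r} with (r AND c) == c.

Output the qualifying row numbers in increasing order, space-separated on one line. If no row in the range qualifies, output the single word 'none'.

Row r has 2^popcount(r) filled cells, so we need popcount(r) = log2(4) = 2.
Scan r = 38..70 and keep those with exactly 2 one-bits:
r=38=100110 popcount=3 -> skip
r=39=100111 popcount=4 -> skip
r=40=101000 popcount=2 -> KEEP
r=41=101001 popcount=3 -> skip
r=42=101010 popcount=3 -> skip
r=43=101011 popcount=4 -> skip
r=44=101100 popcount=3 -> skip
r=45=101101 popcount=4 -> skip
r=46=101110 popcount=4 -> skip
r=47=101111 popcount=5 -> skip
r=48=110000 popcount=2 -> KEEP
r=49=110001 popcount=3 -> skip
r=50=110010 popcount=3 -> skip
r=51=110011 popcount=4 -> skip
r=52=110100 popcount=3 -> skip
r=53=110101 popcount=4 -> skip
r=54=110110 popcount=4 -> skip
r=55=110111 popcount=5 -> skip
r=56=111000 popcount=3 -> skip
r=57=111001 popcount=4 -> skip
r=58=111010 popcount=4 -> skip
r=59=111011 popcount=5 -> skip
r=60=111100 popcount=4 -> skip
r=61=111101 popcount=5 -> skip
r=62=111110 popcount=5 -> skip
r=63=111111 popcount=6 -> skip
r=64=1000000 popcount=1 -> skip
r=65=1000001 popcount=2 -> KEEP
r=66=1000010 popcount=2 -> KEEP
r=67=1000011 popcount=3 -> skip
r=68=1000100 popcount=2 -> KEEP
r=69=1000101 popcount=3 -> skip
r=70=1000110 popcount=3 -> skip
Kept rows: 40 48 65 66 68

Answer: 40 48 65 66 68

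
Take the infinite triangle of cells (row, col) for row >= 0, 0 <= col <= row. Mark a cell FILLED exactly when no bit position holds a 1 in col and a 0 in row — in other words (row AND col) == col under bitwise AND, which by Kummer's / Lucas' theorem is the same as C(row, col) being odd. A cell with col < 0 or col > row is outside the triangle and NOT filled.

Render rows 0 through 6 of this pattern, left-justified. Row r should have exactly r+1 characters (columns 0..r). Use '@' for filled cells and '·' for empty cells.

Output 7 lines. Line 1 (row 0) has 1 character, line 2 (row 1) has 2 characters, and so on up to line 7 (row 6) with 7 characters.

Answer: @
@@
@·@
@@@@
@···@
@@··@@
@·@·@·@

Derivation:
r0=0: @
r1=1: @@
r2=10: @·@
r3=11: @@@@
r4=100: @···@
r5=101: @@··@@
r6=110: @·@·@·@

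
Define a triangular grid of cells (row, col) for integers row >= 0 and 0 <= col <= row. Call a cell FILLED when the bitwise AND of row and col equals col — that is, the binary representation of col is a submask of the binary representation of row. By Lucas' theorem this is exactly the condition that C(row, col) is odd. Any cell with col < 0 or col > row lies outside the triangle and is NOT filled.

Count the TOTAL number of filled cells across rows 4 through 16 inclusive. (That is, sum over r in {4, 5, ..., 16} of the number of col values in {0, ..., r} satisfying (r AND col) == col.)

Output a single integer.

Answer: 74

Derivation:
r4=100 pc1: +2 =2
r5=101 pc2: +4 =6
r6=110 pc2: +4 =10
r7=111 pc3: +8 =18
r8=1000 pc1: +2 =20
r9=1001 pc2: +4 =24
r10=1010 pc2: +4 =28
r11=1011 pc3: +8 =36
r12=1100 pc2: +4 =40
r13=1101 pc3: +8 =48
r14=1110 pc3: +8 =56
r15=1111 pc4: +16 =72
r16=10000 pc1: +2 =74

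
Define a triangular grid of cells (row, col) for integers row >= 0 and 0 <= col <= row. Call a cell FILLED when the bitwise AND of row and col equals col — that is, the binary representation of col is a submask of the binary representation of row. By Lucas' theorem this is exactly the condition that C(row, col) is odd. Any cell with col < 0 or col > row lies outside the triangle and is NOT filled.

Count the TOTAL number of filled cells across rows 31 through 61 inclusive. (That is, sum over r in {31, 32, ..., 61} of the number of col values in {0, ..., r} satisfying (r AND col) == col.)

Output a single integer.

Answer: 422

Derivation:
r31=11111 pc5: +32 =32
r32=100000 pc1: +2 =34
r33=100001 pc2: +4 =38
r34=100010 pc2: +4 =42
r35=100011 pc3: +8 =50
r36=100100 pc2: +4 =54
r37=100101 pc3: +8 =62
r38=100110 pc3: +8 =70
r39=100111 pc4: +16 =86
r40=101000 pc2: +4 =90
r41=101001 pc3: +8 =98
r42=101010 pc3: +8 =106
r43=101011 pc4: +16 =122
r44=101100 pc3: +8 =130
r45=101101 pc4: +16 =146
r46=101110 pc4: +16 =162
r47=101111 pc5: +32 =194
r48=110000 pc2: +4 =198
r49=110001 pc3: +8 =206
r50=110010 pc3: +8 =214
r51=110011 pc4: +16 =230
r52=110100 pc3: +8 =238
r53=110101 pc4: +16 =254
r54=110110 pc4: +16 =270
r55=110111 pc5: +32 =302
r56=111000 pc3: +8 =310
r57=111001 pc4: +16 =326
r58=111010 pc4: +16 =342
r59=111011 pc5: +32 =374
r60=111100 pc4: +16 =390
r61=111101 pc5: +32 =422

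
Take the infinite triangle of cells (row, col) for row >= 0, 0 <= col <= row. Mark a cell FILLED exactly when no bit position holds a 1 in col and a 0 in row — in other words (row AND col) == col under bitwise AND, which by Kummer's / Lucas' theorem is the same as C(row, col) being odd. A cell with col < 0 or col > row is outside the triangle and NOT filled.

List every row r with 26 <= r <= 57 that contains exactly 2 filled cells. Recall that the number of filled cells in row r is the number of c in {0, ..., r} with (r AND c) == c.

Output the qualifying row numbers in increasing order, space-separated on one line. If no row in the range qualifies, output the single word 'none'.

Row r has 2^popcount(r) filled cells, so we need popcount(r) = log2(2) = 1.
Scan r = 26..57 and keep those with exactly 1 one-bits:
r=26=11010 popcount=3 -> skip
r=27=11011 popcount=4 -> skip
r=28=11100 popcount=3 -> skip
r=29=11101 popcount=4 -> skip
r=30=11110 popcount=4 -> skip
r=31=11111 popcount=5 -> skip
r=32=100000 popcount=1 -> KEEP
r=33=100001 popcount=2 -> skip
r=34=100010 popcount=2 -> skip
r=35=100011 popcount=3 -> skip
r=36=100100 popcount=2 -> skip
r=37=100101 popcount=3 -> skip
r=38=100110 popcount=3 -> skip
r=39=100111 popcount=4 -> skip
r=40=101000 popcount=2 -> skip
r=41=101001 popcount=3 -> skip
r=42=101010 popcount=3 -> skip
r=43=101011 popcount=4 -> skip
r=44=101100 popcount=3 -> skip
r=45=101101 popcount=4 -> skip
r=46=101110 popcount=4 -> skip
r=47=101111 popcount=5 -> skip
r=48=110000 popcount=2 -> skip
r=49=110001 popcount=3 -> skip
r=50=110010 popcount=3 -> skip
r=51=110011 popcount=4 -> skip
r=52=110100 popcount=3 -> skip
r=53=110101 popcount=4 -> skip
r=54=110110 popcount=4 -> skip
r=55=110111 popcount=5 -> skip
r=56=111000 popcount=3 -> skip
r=57=111001 popcount=4 -> skip
Kept rows: 32

Answer: 32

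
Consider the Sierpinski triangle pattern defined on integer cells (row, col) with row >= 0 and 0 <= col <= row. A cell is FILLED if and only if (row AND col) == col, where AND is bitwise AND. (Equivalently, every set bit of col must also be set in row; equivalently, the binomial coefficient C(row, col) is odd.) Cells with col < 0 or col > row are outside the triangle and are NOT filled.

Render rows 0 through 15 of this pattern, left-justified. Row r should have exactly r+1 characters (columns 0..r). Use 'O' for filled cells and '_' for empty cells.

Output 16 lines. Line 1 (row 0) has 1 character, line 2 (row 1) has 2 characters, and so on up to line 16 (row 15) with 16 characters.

r0=0: O
r1=1: OO
r2=10: O_O
r3=11: OOOO
r4=100: O___O
r5=101: OO__OO
r6=110: O_O_O_O
r7=111: OOOOOOOO
r8=1000: O_______O
r9=1001: OO______OO
r10=1010: O_O_____O_O
r11=1011: OOOO____OOOO
r12=1100: O___O___O___O
r13=1101: OO__OO__OO__OO
r14=1110: O_O_O_O_O_O_O_O
r15=1111: OOOOOOOOOOOOOOOO

Answer: O
OO
O_O
OOOO
O___O
OO__OO
O_O_O_O
OOOOOOOO
O_______O
OO______OO
O_O_____O_O
OOOO____OOOO
O___O___O___O
OO__OO__OO__OO
O_O_O_O_O_O_O_O
OOOOOOOOOOOOOOOO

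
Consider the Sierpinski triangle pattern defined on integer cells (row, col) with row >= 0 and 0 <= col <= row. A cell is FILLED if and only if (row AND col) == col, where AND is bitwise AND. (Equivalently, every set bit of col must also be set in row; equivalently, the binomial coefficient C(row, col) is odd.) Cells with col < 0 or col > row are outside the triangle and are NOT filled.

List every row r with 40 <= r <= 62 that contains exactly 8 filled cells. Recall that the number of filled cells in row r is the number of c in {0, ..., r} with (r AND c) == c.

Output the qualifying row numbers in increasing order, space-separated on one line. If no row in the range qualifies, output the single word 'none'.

Answer: 41 42 44 49 50 52 56

Derivation:
Row r has 2^popcount(r) filled cells, so we need popcount(r) = log2(8) = 3.
Scan r = 40..62 and keep those with exactly 3 one-bits:
r=40=101000 popcount=2 -> skip
r=41=101001 popcount=3 -> KEEP
r=42=101010 popcount=3 -> KEEP
r=43=101011 popcount=4 -> skip
r=44=101100 popcount=3 -> KEEP
r=45=101101 popcount=4 -> skip
r=46=101110 popcount=4 -> skip
r=47=101111 popcount=5 -> skip
r=48=110000 popcount=2 -> skip
r=49=110001 popcount=3 -> KEEP
r=50=110010 popcount=3 -> KEEP
r=51=110011 popcount=4 -> skip
r=52=110100 popcount=3 -> KEEP
r=53=110101 popcount=4 -> skip
r=54=110110 popcount=4 -> skip
r=55=110111 popcount=5 -> skip
r=56=111000 popcount=3 -> KEEP
r=57=111001 popcount=4 -> skip
r=58=111010 popcount=4 -> skip
r=59=111011 popcount=5 -> skip
r=60=111100 popcount=4 -> skip
r=61=111101 popcount=5 -> skip
r=62=111110 popcount=5 -> skip
Kept rows: 41 42 44 49 50 52 56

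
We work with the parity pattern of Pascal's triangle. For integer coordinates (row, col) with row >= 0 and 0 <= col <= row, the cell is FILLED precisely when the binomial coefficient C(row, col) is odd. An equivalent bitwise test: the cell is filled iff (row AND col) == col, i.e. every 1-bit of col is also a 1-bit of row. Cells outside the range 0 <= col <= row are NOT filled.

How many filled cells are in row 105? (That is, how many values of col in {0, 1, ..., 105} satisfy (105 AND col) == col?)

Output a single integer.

105 in binary = 1101001
popcount(105) = number of 1-bits in 1101001 = 4
A col c satisfies (105 AND c) == c iff every set bit of c is also set in 105; each of the 4 set bits of 105 can independently be on or off in c.
count = 2^4 = 16

Answer: 16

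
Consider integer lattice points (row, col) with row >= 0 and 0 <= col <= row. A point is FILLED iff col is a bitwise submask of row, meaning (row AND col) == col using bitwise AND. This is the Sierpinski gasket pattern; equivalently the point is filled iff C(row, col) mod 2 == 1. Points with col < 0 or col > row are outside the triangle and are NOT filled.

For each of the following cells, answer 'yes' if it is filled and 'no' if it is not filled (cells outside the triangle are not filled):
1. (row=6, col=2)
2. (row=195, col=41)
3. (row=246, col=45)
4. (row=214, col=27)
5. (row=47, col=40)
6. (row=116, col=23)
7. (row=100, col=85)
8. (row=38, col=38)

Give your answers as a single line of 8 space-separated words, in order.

(6,2): row=0b110, col=0b10, row AND col = 0b10 = 2; 2 == 2 -> filled
(195,41): row=0b11000011, col=0b101001, row AND col = 0b1 = 1; 1 != 41 -> empty
(246,45): row=0b11110110, col=0b101101, row AND col = 0b100100 = 36; 36 != 45 -> empty
(214,27): row=0b11010110, col=0b11011, row AND col = 0b10010 = 18; 18 != 27 -> empty
(47,40): row=0b101111, col=0b101000, row AND col = 0b101000 = 40; 40 == 40 -> filled
(116,23): row=0b1110100, col=0b10111, row AND col = 0b10100 = 20; 20 != 23 -> empty
(100,85): row=0b1100100, col=0b1010101, row AND col = 0b1000100 = 68; 68 != 85 -> empty
(38,38): row=0b100110, col=0b100110, row AND col = 0b100110 = 38; 38 == 38 -> filled

Answer: yes no no no yes no no yes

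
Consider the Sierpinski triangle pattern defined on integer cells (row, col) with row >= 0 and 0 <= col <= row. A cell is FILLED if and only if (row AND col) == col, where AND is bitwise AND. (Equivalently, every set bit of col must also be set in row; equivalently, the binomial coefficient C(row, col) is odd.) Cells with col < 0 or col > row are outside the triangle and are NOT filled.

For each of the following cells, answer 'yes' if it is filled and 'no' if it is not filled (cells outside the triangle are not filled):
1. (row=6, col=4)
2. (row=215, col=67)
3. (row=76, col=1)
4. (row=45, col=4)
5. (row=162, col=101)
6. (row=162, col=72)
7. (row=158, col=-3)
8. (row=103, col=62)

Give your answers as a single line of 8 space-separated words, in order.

(6,4): row=0b110, col=0b100, row AND col = 0b100 = 4; 4 == 4 -> filled
(215,67): row=0b11010111, col=0b1000011, row AND col = 0b1000011 = 67; 67 == 67 -> filled
(76,1): row=0b1001100, col=0b1, row AND col = 0b0 = 0; 0 != 1 -> empty
(45,4): row=0b101101, col=0b100, row AND col = 0b100 = 4; 4 == 4 -> filled
(162,101): row=0b10100010, col=0b1100101, row AND col = 0b100000 = 32; 32 != 101 -> empty
(162,72): row=0b10100010, col=0b1001000, row AND col = 0b0 = 0; 0 != 72 -> empty
(158,-3): col outside [0, 158] -> not filled
(103,62): row=0b1100111, col=0b111110, row AND col = 0b100110 = 38; 38 != 62 -> empty

Answer: yes yes no yes no no no no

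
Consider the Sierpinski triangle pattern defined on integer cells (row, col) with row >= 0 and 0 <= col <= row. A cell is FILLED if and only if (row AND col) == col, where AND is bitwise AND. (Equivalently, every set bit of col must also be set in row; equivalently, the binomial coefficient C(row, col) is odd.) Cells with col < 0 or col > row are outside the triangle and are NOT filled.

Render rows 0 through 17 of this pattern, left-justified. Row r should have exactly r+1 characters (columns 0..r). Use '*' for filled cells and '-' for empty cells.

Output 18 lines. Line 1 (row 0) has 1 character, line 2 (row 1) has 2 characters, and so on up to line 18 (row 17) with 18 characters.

r0=0: *
r1=1: **
r2=10: *-*
r3=11: ****
r4=100: *---*
r5=101: **--**
r6=110: *-*-*-*
r7=111: ********
r8=1000: *-------*
r9=1001: **------**
r10=1010: *-*-----*-*
r11=1011: ****----****
r12=1100: *---*---*---*
r13=1101: **--**--**--**
r14=1110: *-*-*-*-*-*-*-*
r15=1111: ****************
r16=10000: *---------------*
r17=10001: **--------------**

Answer: *
**
*-*
****
*---*
**--**
*-*-*-*
********
*-------*
**------**
*-*-----*-*
****----****
*---*---*---*
**--**--**--**
*-*-*-*-*-*-*-*
****************
*---------------*
**--------------**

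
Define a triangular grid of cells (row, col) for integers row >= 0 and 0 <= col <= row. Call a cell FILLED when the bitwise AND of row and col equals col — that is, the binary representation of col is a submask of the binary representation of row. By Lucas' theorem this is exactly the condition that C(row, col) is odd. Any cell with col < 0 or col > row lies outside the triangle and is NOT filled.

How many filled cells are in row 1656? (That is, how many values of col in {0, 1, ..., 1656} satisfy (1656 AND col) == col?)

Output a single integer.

Answer: 64

Derivation:
1656 in binary = 11001111000
popcount(1656) = number of 1-bits in 11001111000 = 6
A col c satisfies (1656 AND c) == c iff every set bit of c is also set in 1656; each of the 6 set bits of 1656 can independently be on or off in c.
count = 2^6 = 64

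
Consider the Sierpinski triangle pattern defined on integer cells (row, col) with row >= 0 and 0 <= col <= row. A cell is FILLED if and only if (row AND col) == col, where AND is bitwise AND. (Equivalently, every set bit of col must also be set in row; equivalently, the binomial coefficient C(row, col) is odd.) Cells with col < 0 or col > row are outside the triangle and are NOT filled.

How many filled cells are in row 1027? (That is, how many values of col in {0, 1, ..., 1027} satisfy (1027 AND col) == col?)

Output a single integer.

1027 in binary = 10000000011
popcount(1027) = number of 1-bits in 10000000011 = 3
A col c satisfies (1027 AND c) == c iff every set bit of c is also set in 1027; each of the 3 set bits of 1027 can independently be on or off in c.
count = 2^3 = 8

Answer: 8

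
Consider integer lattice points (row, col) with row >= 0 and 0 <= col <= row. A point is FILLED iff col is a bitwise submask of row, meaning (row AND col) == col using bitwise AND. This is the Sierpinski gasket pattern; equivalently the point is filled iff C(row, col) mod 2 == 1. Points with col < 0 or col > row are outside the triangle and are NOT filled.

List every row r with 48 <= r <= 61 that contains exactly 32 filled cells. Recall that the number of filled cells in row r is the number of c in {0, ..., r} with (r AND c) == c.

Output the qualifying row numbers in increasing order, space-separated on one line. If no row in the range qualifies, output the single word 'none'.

Row r has 2^popcount(r) filled cells, so we need popcount(r) = log2(32) = 5.
Scan r = 48..61 and keep those with exactly 5 one-bits:
r=48=110000 popcount=2 -> skip
r=49=110001 popcount=3 -> skip
r=50=110010 popcount=3 -> skip
r=51=110011 popcount=4 -> skip
r=52=110100 popcount=3 -> skip
r=53=110101 popcount=4 -> skip
r=54=110110 popcount=4 -> skip
r=55=110111 popcount=5 -> KEEP
r=56=111000 popcount=3 -> skip
r=57=111001 popcount=4 -> skip
r=58=111010 popcount=4 -> skip
r=59=111011 popcount=5 -> KEEP
r=60=111100 popcount=4 -> skip
r=61=111101 popcount=5 -> KEEP
Kept rows: 55 59 61

Answer: 55 59 61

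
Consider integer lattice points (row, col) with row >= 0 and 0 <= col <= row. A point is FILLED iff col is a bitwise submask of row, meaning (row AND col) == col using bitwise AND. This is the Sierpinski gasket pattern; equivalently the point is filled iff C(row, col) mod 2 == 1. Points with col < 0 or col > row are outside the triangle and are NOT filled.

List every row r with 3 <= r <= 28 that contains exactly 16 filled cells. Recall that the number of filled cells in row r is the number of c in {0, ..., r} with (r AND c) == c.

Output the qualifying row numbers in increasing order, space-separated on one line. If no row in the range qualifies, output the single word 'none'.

Row r has 2^popcount(r) filled cells, so we need popcount(r) = log2(16) = 4.
Scan r = 3..28 and keep those with exactly 4 one-bits:
r=3=11 popcount=2 -> skip
r=4=100 popcount=1 -> skip
r=5=101 popcount=2 -> skip
r=6=110 popcount=2 -> skip
r=7=111 popcount=3 -> skip
r=8=1000 popcount=1 -> skip
r=9=1001 popcount=2 -> skip
r=10=1010 popcount=2 -> skip
r=11=1011 popcount=3 -> skip
r=12=1100 popcount=2 -> skip
r=13=1101 popcount=3 -> skip
r=14=1110 popcount=3 -> skip
r=15=1111 popcount=4 -> KEEP
r=16=10000 popcount=1 -> skip
r=17=10001 popcount=2 -> skip
r=18=10010 popcount=2 -> skip
r=19=10011 popcount=3 -> skip
r=20=10100 popcount=2 -> skip
r=21=10101 popcount=3 -> skip
r=22=10110 popcount=3 -> skip
r=23=10111 popcount=4 -> KEEP
r=24=11000 popcount=2 -> skip
r=25=11001 popcount=3 -> skip
r=26=11010 popcount=3 -> skip
r=27=11011 popcount=4 -> KEEP
r=28=11100 popcount=3 -> skip
Kept rows: 15 23 27

Answer: 15 23 27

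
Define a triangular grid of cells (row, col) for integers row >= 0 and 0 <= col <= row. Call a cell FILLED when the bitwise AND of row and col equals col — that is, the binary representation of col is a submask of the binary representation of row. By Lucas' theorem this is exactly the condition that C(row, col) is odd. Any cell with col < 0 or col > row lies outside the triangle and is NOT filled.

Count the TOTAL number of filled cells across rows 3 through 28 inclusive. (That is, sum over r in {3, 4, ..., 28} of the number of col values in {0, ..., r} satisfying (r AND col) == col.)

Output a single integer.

r3=11 pc2: +4 =4
r4=100 pc1: +2 =6
r5=101 pc2: +4 =10
r6=110 pc2: +4 =14
r7=111 pc3: +8 =22
r8=1000 pc1: +2 =24
r9=1001 pc2: +4 =28
r10=1010 pc2: +4 =32
r11=1011 pc3: +8 =40
r12=1100 pc2: +4 =44
r13=1101 pc3: +8 =52
r14=1110 pc3: +8 =60
r15=1111 pc4: +16 =76
r16=10000 pc1: +2 =78
r17=10001 pc2: +4 =82
r18=10010 pc2: +4 =86
r19=10011 pc3: +8 =94
r20=10100 pc2: +4 =98
r21=10101 pc3: +8 =106
r22=10110 pc3: +8 =114
r23=10111 pc4: +16 =130
r24=11000 pc2: +4 =134
r25=11001 pc3: +8 =142
r26=11010 pc3: +8 =150
r27=11011 pc4: +16 =166
r28=11100 pc3: +8 =174

Answer: 174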